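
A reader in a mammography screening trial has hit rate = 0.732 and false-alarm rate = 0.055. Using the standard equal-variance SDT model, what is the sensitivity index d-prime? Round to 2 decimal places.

d-prime = 2.22

z(0.732) = 0.619, z(0.055) = -1.598
d' = z(H) − z(FA) = 0.619 − (-1.598) = 2.217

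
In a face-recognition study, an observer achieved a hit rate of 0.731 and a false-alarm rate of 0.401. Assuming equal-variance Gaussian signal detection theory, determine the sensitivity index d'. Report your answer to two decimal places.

d' = 0.87

Φ⁻¹(H) = Φ⁻¹(0.731) = 0.6158
Φ⁻¹(FA) = Φ⁻¹(0.401) = -0.2508
d' = z(H) − z(FA) = 0.6158 − (-0.2508) = 0.8666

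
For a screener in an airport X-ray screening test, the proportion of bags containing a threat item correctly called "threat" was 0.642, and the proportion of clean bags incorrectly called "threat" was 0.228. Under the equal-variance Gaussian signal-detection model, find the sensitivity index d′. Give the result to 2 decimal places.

z(0.642) = 0.3638, z(0.228) = -0.7454
d' = z(H) − z(FA) = 0.3638 − (-0.7454) = 1.1092

d′ = 1.11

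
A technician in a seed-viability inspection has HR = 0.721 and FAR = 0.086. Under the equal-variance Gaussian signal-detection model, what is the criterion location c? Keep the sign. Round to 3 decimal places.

c = 0.390

z(H) = z(0.721) = 0.5858
z(FA) = z(0.086) = -1.3658
c = −½·[z(H) + z(FA)] = −0.5 × (0.5858 + (-1.3658)) = 0.3900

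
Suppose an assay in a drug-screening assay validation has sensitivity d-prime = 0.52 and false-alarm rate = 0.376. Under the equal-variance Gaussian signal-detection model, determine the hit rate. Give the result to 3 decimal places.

z(false-alarm rate) = z(0.376) = -0.3160
z(H) = z(FA) + d' = -0.3160 + 0.52 = 0.2040
hit rate = Φ(0.2040) = 0.5808

hit rate = 0.581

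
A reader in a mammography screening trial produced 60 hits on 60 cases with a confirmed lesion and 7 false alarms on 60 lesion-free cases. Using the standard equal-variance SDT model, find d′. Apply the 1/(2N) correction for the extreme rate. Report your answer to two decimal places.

The hit rate is 60/60 = 1, so apply the 1/(2N) correction: H → 1 − 1/(2·60) = 0.99167.
z(H) = z(0.99167) = 2.394
z(FA) = z(0.11667) = -1.192
d' = 2.394 − (-1.192) = 3.586

d′ = 3.59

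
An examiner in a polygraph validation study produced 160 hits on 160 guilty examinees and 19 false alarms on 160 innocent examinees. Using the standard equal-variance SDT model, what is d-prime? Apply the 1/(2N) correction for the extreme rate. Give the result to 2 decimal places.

The hit rate is 160/160 = 1, so apply the 1/(2N) correction: H → 1 − 1/(2·160) = 0.99687.
z(H) = z(0.99687) = 2.734
z(FA) = z(0.11875) = -1.181
d' = 2.734 − (-1.181) = 3.915

d-prime = 3.92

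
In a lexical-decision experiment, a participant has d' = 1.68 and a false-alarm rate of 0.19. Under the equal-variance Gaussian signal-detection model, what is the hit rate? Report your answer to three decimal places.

hit rate = 0.789

z(false-alarm rate) = z(0.19) = -0.8779
z(H) = z(FA) + d' = -0.8779 + 1.68 = 0.8021
hit rate = Φ(0.8021) = 0.7888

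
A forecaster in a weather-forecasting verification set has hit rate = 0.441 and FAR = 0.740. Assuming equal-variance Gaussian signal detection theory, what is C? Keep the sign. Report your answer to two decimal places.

z(H) = -0.1484
z(FA) = 0.6433
c = −½·[z(H) + z(FA)] = −0.5 × (-0.1484 + 0.6433) = -0.24745
c < 0: the forecaster has a liberal response bias.

C = -0.25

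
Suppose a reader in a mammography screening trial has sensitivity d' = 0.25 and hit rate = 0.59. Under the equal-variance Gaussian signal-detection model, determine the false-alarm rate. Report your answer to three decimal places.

false-alarm rate = 0.491

z(hit rate) = z(0.59) = 0.2275
z(FA) = z(H) − d' = 0.2275 − 0.25 = -0.0225
false-alarm rate = Φ(-0.0225) = 0.4910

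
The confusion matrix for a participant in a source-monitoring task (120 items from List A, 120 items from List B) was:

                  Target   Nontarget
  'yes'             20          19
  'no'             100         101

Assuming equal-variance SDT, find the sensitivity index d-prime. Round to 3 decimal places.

d-prime = 0.034

H = 20/120 = 0.1667
FA = 19/120 = 0.1583
z(H) = -0.9673
z(FA) = -1.0015
d' = z(H) − z(FA) = -0.9673 − (-1.0015) = 0.0342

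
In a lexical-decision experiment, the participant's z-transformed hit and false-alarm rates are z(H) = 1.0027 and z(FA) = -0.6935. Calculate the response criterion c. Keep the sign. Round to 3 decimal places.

c = −½·[z(H) + z(FA)] = −½·(1.0027 + (-0.6935)) = -0.1546
c < 0: the participant has a liberal response bias.

c = -0.155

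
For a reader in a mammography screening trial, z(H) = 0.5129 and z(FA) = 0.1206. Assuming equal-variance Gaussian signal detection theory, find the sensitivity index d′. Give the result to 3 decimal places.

d′ = 0.392

d' = z(H) − z(FA) = 0.5129 − 0.1206 = 0.3923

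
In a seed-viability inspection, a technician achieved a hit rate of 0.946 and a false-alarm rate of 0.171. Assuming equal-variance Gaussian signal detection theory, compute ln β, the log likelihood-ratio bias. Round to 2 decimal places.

ln β = -0.84

z(H) = z(0.946) = 1.607
z(FA) = z(0.171) = -0.950
ln β = −½·[z(H)² − z(FA)²] = −0.5 × (2.582 − 0.903) = -0.8395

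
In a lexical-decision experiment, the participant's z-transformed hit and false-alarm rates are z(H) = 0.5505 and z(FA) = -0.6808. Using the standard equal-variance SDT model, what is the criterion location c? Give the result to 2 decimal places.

c = −½·[z(H) + z(FA)] = −½·(0.5505 + (-0.6808)) = 0.06515

c = 0.07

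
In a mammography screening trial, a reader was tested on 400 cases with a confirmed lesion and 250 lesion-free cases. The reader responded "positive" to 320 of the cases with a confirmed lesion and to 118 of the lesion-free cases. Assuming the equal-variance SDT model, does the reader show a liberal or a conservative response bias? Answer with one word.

liberal

z(H) = 0.842, z(FA) = -0.070
c = −½·(z(H) + z(FA)) = -0.386
c < 0 → liberal criterion (biased toward responding “yes”).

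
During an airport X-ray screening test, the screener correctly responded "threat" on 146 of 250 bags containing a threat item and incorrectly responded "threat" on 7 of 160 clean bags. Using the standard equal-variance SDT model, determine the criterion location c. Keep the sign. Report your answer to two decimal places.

c = 0.75

H = 146/250 = 0.5840
FA = 7/160 = 0.0437
Φ⁻¹(H) = 0.2121
Φ⁻¹(FA) = -1.7093
c = −½·[z(H) + z(FA)] = −0.5 × (0.2121 + (-1.7093)) = 0.7486
c > 0: the screener has a conservative response bias.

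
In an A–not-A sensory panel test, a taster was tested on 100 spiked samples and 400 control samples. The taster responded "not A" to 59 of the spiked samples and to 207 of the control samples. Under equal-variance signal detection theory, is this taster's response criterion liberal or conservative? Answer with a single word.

liberal

z(H) = 0.228, z(FA) = 0.044
c = −½·(z(H) + z(FA)) = -0.136
c < 0 → liberal criterion (biased toward responding “yes”).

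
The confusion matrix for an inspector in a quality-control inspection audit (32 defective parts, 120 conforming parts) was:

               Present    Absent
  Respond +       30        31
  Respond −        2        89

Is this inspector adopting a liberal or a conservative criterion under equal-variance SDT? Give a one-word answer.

liberal

z(H) = 1.534, z(FA) = -0.648
c = −½·(z(H) + z(FA)) = -0.443
c < 0 → liberal criterion (biased toward responding “yes”).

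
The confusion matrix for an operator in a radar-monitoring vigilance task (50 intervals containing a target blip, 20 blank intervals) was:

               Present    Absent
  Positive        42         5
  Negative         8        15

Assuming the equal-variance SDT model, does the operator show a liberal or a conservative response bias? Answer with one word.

liberal

z(H) = 0.994, z(FA) = -0.674
c = −½·(z(H) + z(FA)) = -0.160
c < 0 → liberal criterion (biased toward responding “yes”).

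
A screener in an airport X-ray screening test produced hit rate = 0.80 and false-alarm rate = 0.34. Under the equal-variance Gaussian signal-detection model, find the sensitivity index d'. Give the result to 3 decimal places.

z(H) = z(0.80) = 0.8416
z(FA) = z(0.34) = -0.4125
d' = z(H) − z(FA) = 0.8416 − (-0.4125) = 1.2541

d' = 1.254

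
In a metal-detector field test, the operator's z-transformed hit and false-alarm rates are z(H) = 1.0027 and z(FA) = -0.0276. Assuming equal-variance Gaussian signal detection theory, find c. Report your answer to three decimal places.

c = −½·[z(H) + z(FA)] = −½·(1.0027 + (-0.0276)) = -0.48755

c = -0.488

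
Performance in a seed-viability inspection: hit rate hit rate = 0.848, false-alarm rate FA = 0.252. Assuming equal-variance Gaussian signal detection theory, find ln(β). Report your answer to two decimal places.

ln β = -0.31

Φ⁻¹(H) = 1.028
Φ⁻¹(FA) = -0.668
ln β = −½·[z(H)² − z(FA)²] = −0.5 × (1.057 − 0.446) = -0.3055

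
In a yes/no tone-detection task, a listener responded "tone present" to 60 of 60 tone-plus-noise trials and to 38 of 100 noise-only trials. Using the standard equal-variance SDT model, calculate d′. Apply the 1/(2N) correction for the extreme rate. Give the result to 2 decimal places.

d′ = 2.70

The hit rate is 60/60 = 1, so apply the 1/(2N) correction: H → 1 − 1/(2·60) = 0.99167.
z(H) = z(0.99167) = 2.394
z(FA) = z(0.38000) = -0.305
d' = 2.394 − (-0.305) = 2.699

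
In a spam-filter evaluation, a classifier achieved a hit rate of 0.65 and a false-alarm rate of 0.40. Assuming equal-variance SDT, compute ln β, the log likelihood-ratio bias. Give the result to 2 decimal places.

Φ⁻¹(H) = 0.385
Φ⁻¹(FA) = -0.253
ln β = −½·[z(H)² − z(FA)²] = −0.5 × (0.148 − 0.064) = -0.042

ln β = -0.04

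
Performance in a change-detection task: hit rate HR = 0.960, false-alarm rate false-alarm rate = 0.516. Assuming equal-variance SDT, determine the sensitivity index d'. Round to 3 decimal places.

d' = 1.711

Φ⁻¹(0.960) = 1.7507, Φ⁻¹(0.516) = 0.0401
d' = z(H) − z(FA) = 1.7507 − 0.0401 = 1.7106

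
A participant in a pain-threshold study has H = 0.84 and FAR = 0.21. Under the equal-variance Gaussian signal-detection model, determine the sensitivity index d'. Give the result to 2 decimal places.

d' = 1.80

z(0.84) = 0.9945, z(0.21) = -0.8064
d' = z(H) − z(FA) = 0.9945 − (-0.8064) = 1.8009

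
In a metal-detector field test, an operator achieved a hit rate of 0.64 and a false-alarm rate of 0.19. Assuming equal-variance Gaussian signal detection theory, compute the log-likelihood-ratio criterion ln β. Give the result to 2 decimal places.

ln β = 0.32

Φ⁻¹(H) = Φ⁻¹(0.64) = 0.358
Φ⁻¹(FA) = Φ⁻¹(0.19) = -0.878
ln β = −½·[z(H)² − z(FA)²] = −0.5 × (0.128 − 0.771) = 0.3215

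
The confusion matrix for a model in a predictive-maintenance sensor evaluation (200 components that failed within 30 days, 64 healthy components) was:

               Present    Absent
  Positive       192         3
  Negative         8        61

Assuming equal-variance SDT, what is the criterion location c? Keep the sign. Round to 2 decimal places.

H = 192/200 = 0.9600
FA = 3/64 = 0.0469
Φ⁻¹(H) = Φ⁻¹(0.9600) = 1.7507
Φ⁻¹(FA) = Φ⁻¹(0.0469) = -1.6757
c = −½·[z(H) + z(FA)] = −0.5 × (1.7507 + (-1.6757)) = -0.0375

c = -0.04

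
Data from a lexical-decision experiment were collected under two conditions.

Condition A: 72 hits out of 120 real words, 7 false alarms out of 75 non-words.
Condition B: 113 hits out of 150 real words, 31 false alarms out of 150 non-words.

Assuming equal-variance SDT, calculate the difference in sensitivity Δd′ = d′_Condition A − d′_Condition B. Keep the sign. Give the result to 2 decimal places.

Condition A: z(0.6000) = 0.253, z(0.0933) = -1.321, d' = 1.574
Condition B: z(0.7533) = 0.685, z(0.2067) = -0.818, d' = 1.503
Δd' = d'_Condition A − d'_Condition B = 1.574 − 1.503 = 0.071
Condition A has the higher sensitivity.

Δd′ = 0.07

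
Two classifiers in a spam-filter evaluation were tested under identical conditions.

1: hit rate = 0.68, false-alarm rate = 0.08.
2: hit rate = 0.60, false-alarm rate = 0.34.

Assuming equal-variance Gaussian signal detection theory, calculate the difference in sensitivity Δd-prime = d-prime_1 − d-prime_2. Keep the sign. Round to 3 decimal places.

Δd-prime = 1.207

1: z(0.68) = 0.4677, z(0.08) = -1.4051, d' = 1.8728
2: z(0.60) = 0.2533, z(0.34) = -0.4125, d' = 0.6658
Δd' = d'_1 − d'_2 = 1.8728 − 0.6658 = 1.2070
1 has the higher sensitivity.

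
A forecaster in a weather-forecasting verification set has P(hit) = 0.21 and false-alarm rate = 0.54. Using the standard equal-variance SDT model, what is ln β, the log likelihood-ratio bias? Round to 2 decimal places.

Φ⁻¹(0.21) = -0.806, Φ⁻¹(0.54) = 0.100
ln β = −½·[z(H)² − z(FA)²] = −0.5 × (0.650 − 0.010) = -0.320

ln β = -0.32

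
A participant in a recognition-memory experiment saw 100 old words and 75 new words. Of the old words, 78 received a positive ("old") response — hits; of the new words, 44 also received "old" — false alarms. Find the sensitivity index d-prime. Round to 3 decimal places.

d-prime = 0.553

H = 78/100 = 0.7800
FA = 44/75 = 0.5867
z(H) = z(0.7800) = 0.7722
z(FA) = z(0.5867) = 0.2191
d' = z(H) − z(FA) = 0.7722 − 0.2191 = 0.5531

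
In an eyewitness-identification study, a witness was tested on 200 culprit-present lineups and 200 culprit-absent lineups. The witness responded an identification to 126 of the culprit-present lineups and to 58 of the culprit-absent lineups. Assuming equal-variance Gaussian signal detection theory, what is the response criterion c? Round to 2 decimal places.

H = 126/200 = 0.6300
FA = 58/200 = 0.2900
z(H) = z(0.6300) = 0.3319
z(FA) = z(0.2900) = -0.5534
c = −½·[z(H) + z(FA)] = −0.5 × (0.3319 + (-0.5534)) = 0.11075
c > 0: the witness has a conservative response bias.

c = 0.11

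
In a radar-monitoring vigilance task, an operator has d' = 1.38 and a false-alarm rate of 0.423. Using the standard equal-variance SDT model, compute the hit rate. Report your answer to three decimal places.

hit rate = 0.882

z(false-alarm rate) = z(0.423) = -0.1942
z(H) = z(FA) + d' = -0.1942 + 1.38 = 1.1858
hit rate = Φ(1.1858) = 0.8821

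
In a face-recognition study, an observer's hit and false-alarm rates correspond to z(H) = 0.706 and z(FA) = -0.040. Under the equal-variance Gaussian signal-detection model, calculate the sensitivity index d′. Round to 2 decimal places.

d′ = 0.75

d' = z(H) − z(FA) = 0.706 − (-0.040) = 0.746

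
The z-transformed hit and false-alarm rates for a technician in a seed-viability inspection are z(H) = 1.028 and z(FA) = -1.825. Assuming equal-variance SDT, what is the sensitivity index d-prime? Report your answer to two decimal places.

d-prime = 2.85

d' = z(H) − z(FA) = 1.028 − (-1.825) = 2.853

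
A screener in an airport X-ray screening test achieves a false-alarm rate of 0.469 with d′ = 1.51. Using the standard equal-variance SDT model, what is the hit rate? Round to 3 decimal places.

hit rate = 0.924

z(false-alarm rate) = z(0.469) = -0.0778
z(H) = z(FA) + d' = -0.0778 + 1.51 = 1.4322
hit rate = Φ(1.4322) = 0.9240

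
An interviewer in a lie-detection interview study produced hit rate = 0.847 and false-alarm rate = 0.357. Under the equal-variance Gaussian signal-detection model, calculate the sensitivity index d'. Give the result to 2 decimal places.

z(H) = z(0.847) = 1.024
z(FA) = z(0.357) = -0.366
d' = z(H) − z(FA) = 1.024 − (-0.366) = 1.390

d' = 1.39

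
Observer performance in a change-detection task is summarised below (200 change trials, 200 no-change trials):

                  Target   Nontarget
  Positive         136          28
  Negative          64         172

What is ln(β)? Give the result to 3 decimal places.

ln β = 0.474

H = 136/200 = 0.6800
FA = 28/200 = 0.1400
z(H) = z(0.6800) = 0.4677
z(FA) = z(0.1400) = -1.0803
ln β = −½·[z(H)² − z(FA)²] = −0.5 × (0.2187 − 1.1670) = 0.47415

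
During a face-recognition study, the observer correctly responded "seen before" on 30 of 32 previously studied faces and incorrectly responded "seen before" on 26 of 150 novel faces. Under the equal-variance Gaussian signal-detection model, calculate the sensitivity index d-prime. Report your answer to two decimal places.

H = 30/32 = 0.9375
FA = 26/150 = 0.1733
z(H) = 1.5341
z(FA) = -0.9412
d' = z(H) − z(FA) = 1.5341 − (-0.9412) = 2.4753

d-prime = 2.48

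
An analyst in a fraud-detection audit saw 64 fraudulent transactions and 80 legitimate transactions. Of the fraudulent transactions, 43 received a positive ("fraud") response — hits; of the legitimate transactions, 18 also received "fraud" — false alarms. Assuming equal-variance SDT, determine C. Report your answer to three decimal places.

C = 0.155

H = 43/64 = 0.6719
FA = 18/80 = 0.2250
z(H) = z(0.6719) = 0.4452
z(FA) = z(0.2250) = -0.7554
c = −½·[z(H) + z(FA)] = −0.5 × (0.4452 + (-0.7554)) = 0.1551
c > 0: the analyst has a conservative response bias.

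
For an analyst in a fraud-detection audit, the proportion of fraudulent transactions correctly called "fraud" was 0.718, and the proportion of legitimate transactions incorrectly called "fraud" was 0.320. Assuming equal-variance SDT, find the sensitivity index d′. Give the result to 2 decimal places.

d′ = 1.04

Φ⁻¹(H) = Φ⁻¹(0.718) = 0.5769
Φ⁻¹(FA) = Φ⁻¹(0.320) = -0.4677
d' = z(H) − z(FA) = 0.5769 − (-0.4677) = 1.0446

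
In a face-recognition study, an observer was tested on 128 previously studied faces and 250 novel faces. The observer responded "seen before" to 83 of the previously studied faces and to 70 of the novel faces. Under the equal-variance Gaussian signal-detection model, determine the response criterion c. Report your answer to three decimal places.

H = 83/128 = 0.6484
FA = 70/250 = 0.2800
z(H) = z(0.6484) = 0.3810
z(FA) = z(0.2800) = -0.5828
c = −½·[z(H) + z(FA)] = −0.5 × (0.3810 + (-0.5828)) = 0.1009

c = 0.101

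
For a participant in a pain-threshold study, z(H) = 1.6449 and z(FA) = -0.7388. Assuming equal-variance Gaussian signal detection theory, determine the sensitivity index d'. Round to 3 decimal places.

d' = z(H) − z(FA) = 1.6449 − (-0.7388) = 2.3837

d' = 2.384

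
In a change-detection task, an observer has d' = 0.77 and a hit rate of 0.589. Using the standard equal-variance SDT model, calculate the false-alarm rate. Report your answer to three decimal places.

false-alarm rate = 0.293

z(hit rate) = z(0.589) = 0.2250
z(FA) = z(H) − d' = 0.2250 − 0.77 = -0.5450
false-alarm rate = Φ(-0.5450) = 0.2929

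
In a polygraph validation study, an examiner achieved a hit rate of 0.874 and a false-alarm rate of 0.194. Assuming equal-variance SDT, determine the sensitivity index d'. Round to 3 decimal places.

d' = 2.009

z(H) = 1.1455
z(FA) = -0.8633
d' = z(H) − z(FA) = 1.1455 − (-0.8633) = 2.0088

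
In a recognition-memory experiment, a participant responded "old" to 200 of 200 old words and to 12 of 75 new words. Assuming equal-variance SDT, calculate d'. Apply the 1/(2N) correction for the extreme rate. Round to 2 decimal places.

d' = 3.80

The hit rate is 200/200 = 1, so apply the 1/(2N) correction: H → 1 − 1/(2·200) = 0.99750.
z(H) = z(0.99750) = 2.807
z(FA) = z(0.16000) = -0.994
d' = 2.807 − (-0.994) = 3.801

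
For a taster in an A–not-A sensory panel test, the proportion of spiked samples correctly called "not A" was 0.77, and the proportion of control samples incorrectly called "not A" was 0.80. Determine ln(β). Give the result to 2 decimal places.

z(0.77) = 0.739, z(0.80) = 0.842
ln β = −½·[z(H)² − z(FA)²] = −0.5 × (0.546 − 0.709) = 0.0815

ln β = 0.08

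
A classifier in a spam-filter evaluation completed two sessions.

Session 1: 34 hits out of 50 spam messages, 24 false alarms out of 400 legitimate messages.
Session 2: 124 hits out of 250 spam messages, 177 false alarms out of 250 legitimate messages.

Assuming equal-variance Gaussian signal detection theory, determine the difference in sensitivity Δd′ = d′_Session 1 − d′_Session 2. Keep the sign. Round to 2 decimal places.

Δd′ = 2.58

Session 1: z(0.6800) = 0.468, z(0.0600) = -1.555, d' = 2.023
Session 2: z(0.4960) = -0.010, z(0.7080) = 0.548, d' = -0.558
Δd' = d'_Session 1 − d'_Session 2 = 2.023 − (-0.558) = 2.581
Session 1 has the higher sensitivity.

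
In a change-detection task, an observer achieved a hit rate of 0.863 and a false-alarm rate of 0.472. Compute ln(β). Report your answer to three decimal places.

Φ⁻¹(0.863) = 1.0939, Φ⁻¹(0.472) = -0.0702
ln β = −½·[z(H)² − z(FA)²] = −0.5 × (1.1966 − 0.0049) = -0.59585

ln β = -0.596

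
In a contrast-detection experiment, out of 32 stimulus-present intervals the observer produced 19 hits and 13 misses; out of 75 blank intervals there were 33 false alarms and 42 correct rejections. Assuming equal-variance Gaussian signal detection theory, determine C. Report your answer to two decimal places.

H = 19/32 = 0.5938
FA = 33/75 = 0.4400
z(0.5938) = 0.2373, z(0.4400) = -0.1510
c = −½·[z(H) + z(FA)] = −0.5 × (0.2373 + (-0.1510)) = -0.04315

C = -0.04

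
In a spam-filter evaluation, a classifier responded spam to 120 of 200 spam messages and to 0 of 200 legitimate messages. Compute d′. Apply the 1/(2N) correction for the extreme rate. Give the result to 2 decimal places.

The false-alarm rate is 0/200 = 0, so apply the 1/(2N) correction: FA → 1/(2·200) = 0.00250.
z(H) = z(0.60000) = 0.253
z(FA) = z(0.00250) = -2.807
d' = 0.253 − (-2.807) = 3.060

d′ = 3.06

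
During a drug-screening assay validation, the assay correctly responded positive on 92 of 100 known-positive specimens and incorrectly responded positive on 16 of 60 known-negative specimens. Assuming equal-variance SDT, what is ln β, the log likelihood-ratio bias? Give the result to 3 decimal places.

ln β = -0.793

H = 92/100 = 0.9200
FA = 16/60 = 0.2667
z(H) = z(0.9200) = 1.4051
z(FA) = z(0.2667) = -0.6228
ln β = −½·[z(H)² − z(FA)²] = −0.5 × (1.9743 − 0.3879) = -0.7932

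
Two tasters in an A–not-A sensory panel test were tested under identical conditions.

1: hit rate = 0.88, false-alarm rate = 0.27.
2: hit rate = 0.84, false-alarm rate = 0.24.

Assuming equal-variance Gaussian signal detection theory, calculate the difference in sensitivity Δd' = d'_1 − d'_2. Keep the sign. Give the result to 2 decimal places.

1: z(0.88) = 1.175, z(0.27) = -0.613, d' = 1.788
2: z(0.84) = 0.994, z(0.24) = -0.706, d' = 1.700
Δd' = d'_1 − d'_2 = 1.788 − 1.700 = 0.088
1 has the higher sensitivity.

Δd' = 0.09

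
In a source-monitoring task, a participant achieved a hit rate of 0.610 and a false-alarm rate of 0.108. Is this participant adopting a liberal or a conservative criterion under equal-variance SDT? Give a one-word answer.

z(H) = 0.279, z(FA) = -1.237
c = −½·(z(H) + z(FA)) = 0.479
c > 0 → conservative criterion (biased toward responding “no”).

conservative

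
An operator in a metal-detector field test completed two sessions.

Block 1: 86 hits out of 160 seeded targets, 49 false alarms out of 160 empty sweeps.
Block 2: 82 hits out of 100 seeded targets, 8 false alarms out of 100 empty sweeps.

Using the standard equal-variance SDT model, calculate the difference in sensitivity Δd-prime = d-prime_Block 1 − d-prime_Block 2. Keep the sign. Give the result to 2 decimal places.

Δd-prime = -1.72

Block 1: z(0.5375) = 0.094, z(0.3063) = -0.506, d' = 0.600
Block 2: z(0.8200) = 0.915, z(0.0800) = -1.405, d' = 2.320
Δd' = d'_Block 1 − d'_Block 2 = 0.600 − 2.320 = -1.720
Block 2 has the higher sensitivity.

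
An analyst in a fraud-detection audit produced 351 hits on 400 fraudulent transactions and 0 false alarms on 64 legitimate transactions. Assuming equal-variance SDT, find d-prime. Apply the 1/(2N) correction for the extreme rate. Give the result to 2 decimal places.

d-prime = 3.58

The false-alarm rate is 0/64 = 0, so apply the 1/(2N) correction: FA → 1/(2·64) = 0.00781.
z(H) = z(0.87750) = 1.163
z(FA) = z(0.00781) = -2.418
d' = 1.163 − (-2.418) = 3.581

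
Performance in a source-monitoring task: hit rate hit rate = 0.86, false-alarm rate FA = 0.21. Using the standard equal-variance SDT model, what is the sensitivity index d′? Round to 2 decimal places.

d′ = 1.89

z(H) = 1.080
z(FA) = -0.806
d' = z(H) − z(FA) = 1.080 − (-0.806) = 1.886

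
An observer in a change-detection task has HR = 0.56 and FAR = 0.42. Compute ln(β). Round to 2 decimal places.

ln β = 0.01

z(0.56) = 0.151, z(0.42) = -0.202
ln β = −½·[z(H)² − z(FA)²] = −0.5 × (0.023 − 0.041) = 0.009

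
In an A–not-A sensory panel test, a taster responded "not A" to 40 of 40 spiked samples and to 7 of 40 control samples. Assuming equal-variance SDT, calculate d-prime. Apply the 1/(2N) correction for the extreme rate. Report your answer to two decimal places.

d-prime = 3.18

The hit rate is 40/40 = 1, so apply the 1/(2N) correction: H → 1 − 1/(2·40) = 0.98750.
z(H) = z(0.98750) = 2.241
z(FA) = z(0.17500) = -0.935
d' = 2.241 − (-0.935) = 3.176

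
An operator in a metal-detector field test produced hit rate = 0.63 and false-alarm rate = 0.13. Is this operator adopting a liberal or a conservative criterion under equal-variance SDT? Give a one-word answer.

z(H) = 0.332, z(FA) = -1.126
c = −½·(z(H) + z(FA)) = 0.397
c > 0 → conservative criterion (biased toward responding “no”).

conservative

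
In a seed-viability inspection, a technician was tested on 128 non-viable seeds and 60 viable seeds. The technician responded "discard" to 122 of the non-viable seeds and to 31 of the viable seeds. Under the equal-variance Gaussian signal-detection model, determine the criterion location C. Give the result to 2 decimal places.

H = 122/128 = 0.9531
FA = 31/60 = 0.5167
Φ⁻¹(H) = 1.6757
Φ⁻¹(FA) = 0.0419
c = −½·[z(H) + z(FA)] = −0.5 × (1.6757 + 0.0419) = -0.8588

C = -0.86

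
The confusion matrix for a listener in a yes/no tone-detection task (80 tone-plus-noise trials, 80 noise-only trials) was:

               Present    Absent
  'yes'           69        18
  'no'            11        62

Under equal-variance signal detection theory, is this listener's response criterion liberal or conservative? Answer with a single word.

z(H) = 1.092, z(FA) = -0.755
c = −½·(z(H) + z(FA)) = -0.1685
c < 0 → liberal criterion (biased toward responding “yes”).

liberal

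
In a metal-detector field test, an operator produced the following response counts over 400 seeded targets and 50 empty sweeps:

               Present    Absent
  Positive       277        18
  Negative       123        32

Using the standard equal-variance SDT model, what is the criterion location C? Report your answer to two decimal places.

C = -0.07

H = 277/400 = 0.6925
FA = 18/50 = 0.3600
Φ⁻¹(H) = Φ⁻¹(0.6925) = 0.503
Φ⁻¹(FA) = Φ⁻¹(0.3600) = -0.358
c = −½·[z(H) + z(FA)] = −0.5 × (0.503 + (-0.358)) = -0.0725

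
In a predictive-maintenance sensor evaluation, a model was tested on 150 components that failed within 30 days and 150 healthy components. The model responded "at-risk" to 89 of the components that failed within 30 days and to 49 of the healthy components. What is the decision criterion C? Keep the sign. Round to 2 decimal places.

C = 0.11

H = 89/150 = 0.5933
FA = 49/150 = 0.3267
Φ⁻¹(0.5933) = 0.2360, Φ⁻¹(0.3267) = -0.4490
c = −½·[z(H) + z(FA)] = −0.5 × (0.2360 + (-0.4490)) = 0.1065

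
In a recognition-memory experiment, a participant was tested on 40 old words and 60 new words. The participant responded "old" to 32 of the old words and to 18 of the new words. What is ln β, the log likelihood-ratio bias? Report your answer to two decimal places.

ln β = -0.22

H = 32/40 = 0.8000
FA = 18/60 = 0.3000
Φ⁻¹(H) = Φ⁻¹(0.8000) = 0.842
Φ⁻¹(FA) = Φ⁻¹(0.3000) = -0.524
ln β = −½·[z(H)² − z(FA)²] = −0.5 × (0.709 − 0.275) = -0.217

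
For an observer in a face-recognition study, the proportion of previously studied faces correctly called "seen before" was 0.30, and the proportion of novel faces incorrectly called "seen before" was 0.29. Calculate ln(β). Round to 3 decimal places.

ln β = 0.016

Φ⁻¹(H) = Φ⁻¹(0.30) = -0.5244
Φ⁻¹(FA) = Φ⁻¹(0.29) = -0.5534
ln β = −½·[z(H)² − z(FA)²] = −0.5 × (0.2750 − 0.3063) = 0.01565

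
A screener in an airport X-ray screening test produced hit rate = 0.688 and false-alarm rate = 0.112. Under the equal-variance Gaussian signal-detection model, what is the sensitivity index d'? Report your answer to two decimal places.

Φ⁻¹(H) = 0.490
Φ⁻¹(FA) = -1.216
d' = z(H) − z(FA) = 0.490 − (-1.216) = 1.706

d' = 1.71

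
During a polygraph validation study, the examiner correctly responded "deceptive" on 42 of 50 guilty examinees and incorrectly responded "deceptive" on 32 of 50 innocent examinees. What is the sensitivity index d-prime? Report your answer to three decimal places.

H = 42/50 = 0.8400
FA = 32/50 = 0.6400
z(H) = 0.9945
z(FA) = 0.3585
d' = z(H) − z(FA) = 0.9945 − 0.3585 = 0.6360

d-prime = 0.636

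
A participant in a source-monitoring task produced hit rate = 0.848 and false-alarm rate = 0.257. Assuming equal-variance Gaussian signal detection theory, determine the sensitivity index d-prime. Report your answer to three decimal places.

d-prime = 1.681

z(H) = z(0.848) = 1.0279
z(FA) = z(0.257) = -0.6526
d' = z(H) − z(FA) = 1.0279 − (-0.6526) = 1.6805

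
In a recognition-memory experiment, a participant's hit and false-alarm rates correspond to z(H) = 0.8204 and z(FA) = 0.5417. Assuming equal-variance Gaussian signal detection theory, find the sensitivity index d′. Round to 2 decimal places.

d' = z(H) − z(FA) = 0.8204 − 0.5417 = 0.2787

d′ = 0.28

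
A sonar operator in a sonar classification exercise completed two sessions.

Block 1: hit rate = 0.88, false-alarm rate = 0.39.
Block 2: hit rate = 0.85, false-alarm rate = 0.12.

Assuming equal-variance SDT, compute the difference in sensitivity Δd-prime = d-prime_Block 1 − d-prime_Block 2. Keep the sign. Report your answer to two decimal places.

Block 1: z(0.88) = 1.175, z(0.39) = -0.279, d' = 1.454
Block 2: z(0.85) = 1.036, z(0.12) = -1.175, d' = 2.211
Δd' = d'_Block 1 − d'_Block 2 = 1.454 − 2.211 = -0.757
Block 2 has the higher sensitivity.

Δd-prime = -0.76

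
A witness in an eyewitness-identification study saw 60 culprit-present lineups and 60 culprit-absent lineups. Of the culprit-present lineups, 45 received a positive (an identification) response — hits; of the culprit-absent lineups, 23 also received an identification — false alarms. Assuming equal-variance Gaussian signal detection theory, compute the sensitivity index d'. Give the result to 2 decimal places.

d' = 0.97

H = 45/60 = 0.7500
FA = 23/60 = 0.3833
z(0.7500) = 0.6745, z(0.3833) = -0.2968
d' = z(H) − z(FA) = 0.6745 − (-0.2968) = 0.9713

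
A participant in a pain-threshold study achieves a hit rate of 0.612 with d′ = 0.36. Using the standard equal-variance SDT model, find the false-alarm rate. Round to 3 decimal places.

z(hit rate) = z(0.612) = 0.2845
z(FA) = z(H) − d' = 0.2845 − 0.36 = -0.0755
false-alarm rate = Φ(-0.0755) = 0.4699

false-alarm rate = 0.470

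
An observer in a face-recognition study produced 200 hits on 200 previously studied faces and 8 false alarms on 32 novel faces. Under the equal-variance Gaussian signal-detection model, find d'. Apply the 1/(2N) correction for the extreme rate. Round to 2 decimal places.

d' = 3.48

The hit rate is 200/200 = 1, so apply the 1/(2N) correction: H → 1 − 1/(2·200) = 0.99750.
z(H) = z(0.99750) = 2.807
z(FA) = z(0.25000) = -0.674
d' = 2.807 − (-0.674) = 3.481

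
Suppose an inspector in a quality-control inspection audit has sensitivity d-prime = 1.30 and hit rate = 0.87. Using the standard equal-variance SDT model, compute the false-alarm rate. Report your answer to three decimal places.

false-alarm rate = 0.431

z(hit rate) = z(0.87) = 1.1264
z(FA) = z(H) − d' = 1.1264 − 1.30 = -0.1736
false-alarm rate = Φ(-0.1736) = 0.4311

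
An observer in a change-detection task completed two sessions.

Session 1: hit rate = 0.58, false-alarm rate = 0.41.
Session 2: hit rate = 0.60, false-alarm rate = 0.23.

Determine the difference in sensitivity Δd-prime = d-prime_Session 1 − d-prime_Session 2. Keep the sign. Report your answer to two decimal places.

Δd-prime = -0.56

Session 1: z(0.58) = 0.202, z(0.41) = -0.228, d' = 0.430
Session 2: z(0.60) = 0.253, z(0.23) = -0.739, d' = 0.992
Δd' = d'_Session 1 − d'_Session 2 = 0.430 − 0.992 = -0.562
Session 2 has the higher sensitivity.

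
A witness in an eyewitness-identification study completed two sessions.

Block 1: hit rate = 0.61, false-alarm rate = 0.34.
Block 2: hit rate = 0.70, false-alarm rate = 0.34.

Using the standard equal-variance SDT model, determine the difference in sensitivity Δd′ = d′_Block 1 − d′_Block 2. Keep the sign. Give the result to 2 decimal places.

Block 1: z(0.61) = 0.279, z(0.34) = -0.412, d' = 0.691
Block 2: z(0.70) = 0.524, z(0.34) = -0.412, d' = 0.936
Δd' = d'_Block 1 − d'_Block 2 = 0.691 − 0.936 = -0.245
Block 2 has the higher sensitivity.

Δd′ = -0.25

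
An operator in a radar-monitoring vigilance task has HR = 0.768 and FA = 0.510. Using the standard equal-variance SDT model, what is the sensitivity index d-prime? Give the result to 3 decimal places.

d-prime = 0.707

z(H) = 0.7323
z(FA) = 0.0251
d' = z(H) − z(FA) = 0.7323 − 0.0251 = 0.7072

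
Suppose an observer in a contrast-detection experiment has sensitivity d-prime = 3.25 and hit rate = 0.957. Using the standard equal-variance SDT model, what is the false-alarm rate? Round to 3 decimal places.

false-alarm rate = 0.063

z(hit rate) = z(0.957) = 1.7169
z(FA) = z(H) − d' = 1.7169 − 3.25 = -1.5331
false-alarm rate = Φ(-1.5331) = 0.0626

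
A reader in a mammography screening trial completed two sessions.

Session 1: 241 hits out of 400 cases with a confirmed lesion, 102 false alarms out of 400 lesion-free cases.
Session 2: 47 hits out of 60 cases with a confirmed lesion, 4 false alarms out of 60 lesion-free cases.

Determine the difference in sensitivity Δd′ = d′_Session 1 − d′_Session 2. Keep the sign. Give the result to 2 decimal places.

Δd′ = -1.37

Session 1: z(0.6025) = 0.260, z(0.2550) = -0.659, d' = 0.919
Session 2: z(0.7833) = 0.783, z(0.0667) = -1.501, d' = 2.284
Δd' = d'_Session 1 − d'_Session 2 = 0.919 − 2.284 = -1.365
Session 2 has the higher sensitivity.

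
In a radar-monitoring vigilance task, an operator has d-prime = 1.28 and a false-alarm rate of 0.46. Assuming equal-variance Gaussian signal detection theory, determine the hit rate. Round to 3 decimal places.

z(false-alarm rate) = z(0.46) = -0.1004
z(H) = z(FA) + d' = -0.1004 + 1.28 = 1.1796
hit rate = Φ(1.1796) = 0.8809

hit rate = 0.881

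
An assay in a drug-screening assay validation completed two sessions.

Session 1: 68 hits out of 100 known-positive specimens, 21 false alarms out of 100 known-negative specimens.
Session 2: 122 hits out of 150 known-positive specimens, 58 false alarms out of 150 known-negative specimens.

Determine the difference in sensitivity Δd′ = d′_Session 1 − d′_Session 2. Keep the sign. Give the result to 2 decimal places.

Δd′ = 0.10

Session 1: z(0.6800) = 0.468, z(0.2100) = -0.806, d' = 1.274
Session 2: z(0.8133) = 0.890, z(0.3867) = -0.288, d' = 1.178
Δd' = d'_Session 1 − d'_Session 2 = 1.274 − 1.178 = 0.096
Session 1 has the higher sensitivity.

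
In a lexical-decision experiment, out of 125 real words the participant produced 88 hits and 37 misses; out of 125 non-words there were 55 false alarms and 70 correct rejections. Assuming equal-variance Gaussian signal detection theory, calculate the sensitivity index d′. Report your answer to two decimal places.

d′ = 0.69

H = 88/125 = 0.7040
FA = 55/125 = 0.4400
z(0.7040) = 0.536, z(0.4400) = -0.151
d' = z(H) − z(FA) = 0.536 − (-0.151) = 0.687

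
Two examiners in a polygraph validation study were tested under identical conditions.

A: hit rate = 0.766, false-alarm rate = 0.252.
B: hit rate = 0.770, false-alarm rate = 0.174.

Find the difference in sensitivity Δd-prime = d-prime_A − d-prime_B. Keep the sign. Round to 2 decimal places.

A: z(0.766) = 0.726, z(0.252) = -0.668, d' = 1.394
B: z(0.770) = 0.739, z(0.174) = -0.938, d' = 1.677
Δd' = d'_A − d'_B = 1.394 − 1.677 = -0.283
B has the higher sensitivity.

Δd-prime = -0.28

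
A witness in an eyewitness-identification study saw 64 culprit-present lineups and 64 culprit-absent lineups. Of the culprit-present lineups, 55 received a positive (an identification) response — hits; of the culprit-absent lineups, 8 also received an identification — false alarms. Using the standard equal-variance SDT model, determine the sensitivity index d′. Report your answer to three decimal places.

H = 55/64 = 0.8594
FA = 8/64 = 0.1250
z(H) = 1.0776
z(FA) = -1.1503
d' = z(H) − z(FA) = 1.0776 − (-1.1503) = 2.2279

d′ = 2.228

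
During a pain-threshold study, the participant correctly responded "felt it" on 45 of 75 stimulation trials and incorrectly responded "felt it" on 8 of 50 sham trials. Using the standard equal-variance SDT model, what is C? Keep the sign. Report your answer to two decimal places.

H = 45/75 = 0.6000
FA = 8/50 = 0.1600
z(0.6000) = 0.2533, z(0.1600) = -0.9945
c = −½·[z(H) + z(FA)] = −0.5 × (0.2533 + (-0.9945)) = 0.3706

C = 0.37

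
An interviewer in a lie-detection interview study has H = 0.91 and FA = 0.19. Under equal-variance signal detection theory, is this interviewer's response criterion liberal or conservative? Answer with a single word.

z(H) = 1.341, z(FA) = -0.878
c = −½·(z(H) + z(FA)) = -0.2315
c < 0 → liberal criterion (biased toward responding “yes”).

liberal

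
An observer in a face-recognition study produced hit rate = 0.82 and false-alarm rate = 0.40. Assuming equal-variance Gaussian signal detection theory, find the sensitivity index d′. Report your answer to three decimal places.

z(0.82) = 0.9154, z(0.40) = -0.2533
d' = z(H) − z(FA) = 0.9154 − (-0.2533) = 1.1687

d′ = 1.169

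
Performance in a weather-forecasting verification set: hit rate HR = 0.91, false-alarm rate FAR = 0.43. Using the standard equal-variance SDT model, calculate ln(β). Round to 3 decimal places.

Φ⁻¹(H) = Φ⁻¹(0.91) = 1.3408
Φ⁻¹(FA) = Φ⁻¹(0.43) = -0.1764
ln β = −½·[z(H)² − z(FA)²] = −0.5 × (1.7977 − 0.0311) = -0.8833

ln β = -0.883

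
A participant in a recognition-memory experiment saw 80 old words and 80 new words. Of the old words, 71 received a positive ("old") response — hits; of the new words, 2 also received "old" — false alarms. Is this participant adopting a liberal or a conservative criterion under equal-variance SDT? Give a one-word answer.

conservative

z(H) = 1.213, z(FA) = -1.960
c = −½·(z(H) + z(FA)) = 0.3735
c > 0 → conservative criterion (biased toward responding “no”).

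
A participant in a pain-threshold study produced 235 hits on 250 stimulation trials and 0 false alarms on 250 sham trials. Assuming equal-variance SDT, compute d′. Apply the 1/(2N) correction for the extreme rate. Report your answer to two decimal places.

The false-alarm rate is 0/250 = 0, so apply the 1/(2N) correction: FA → 1/(2·250) = 0.00200.
z(H) = z(0.94000) = 1.555
z(FA) = z(0.00200) = -2.878
d' = 1.555 − (-2.878) = 4.433

d′ = 4.43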